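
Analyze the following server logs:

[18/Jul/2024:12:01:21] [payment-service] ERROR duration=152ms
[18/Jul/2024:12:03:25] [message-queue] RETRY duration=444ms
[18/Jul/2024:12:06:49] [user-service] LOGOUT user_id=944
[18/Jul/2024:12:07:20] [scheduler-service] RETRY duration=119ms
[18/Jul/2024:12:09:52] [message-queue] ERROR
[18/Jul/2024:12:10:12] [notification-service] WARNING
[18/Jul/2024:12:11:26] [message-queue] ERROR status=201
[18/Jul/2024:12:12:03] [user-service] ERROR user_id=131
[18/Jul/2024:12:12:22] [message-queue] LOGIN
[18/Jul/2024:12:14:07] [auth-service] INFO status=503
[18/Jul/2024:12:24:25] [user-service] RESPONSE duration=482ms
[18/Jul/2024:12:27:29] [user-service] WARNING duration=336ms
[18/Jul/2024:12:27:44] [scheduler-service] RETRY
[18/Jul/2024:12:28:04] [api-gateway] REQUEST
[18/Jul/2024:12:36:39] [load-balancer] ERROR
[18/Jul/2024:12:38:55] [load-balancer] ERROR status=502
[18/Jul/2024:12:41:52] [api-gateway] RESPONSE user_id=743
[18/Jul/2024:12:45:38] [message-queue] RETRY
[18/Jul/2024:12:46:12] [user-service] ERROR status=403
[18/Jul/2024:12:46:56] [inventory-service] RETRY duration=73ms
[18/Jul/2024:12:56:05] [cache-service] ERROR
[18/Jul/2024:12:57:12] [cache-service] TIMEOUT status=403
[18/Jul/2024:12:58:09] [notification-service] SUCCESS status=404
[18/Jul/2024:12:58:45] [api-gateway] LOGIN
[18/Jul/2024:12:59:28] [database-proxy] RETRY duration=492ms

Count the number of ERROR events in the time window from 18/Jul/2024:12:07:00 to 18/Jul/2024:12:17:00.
3

To count events in the time window:

1. Window boundaries: 18/Jul/2024:12:07:00 to 18/Jul/2024:12:17:00
2. Filter for ERROR events within this window
3. Count matching events: 3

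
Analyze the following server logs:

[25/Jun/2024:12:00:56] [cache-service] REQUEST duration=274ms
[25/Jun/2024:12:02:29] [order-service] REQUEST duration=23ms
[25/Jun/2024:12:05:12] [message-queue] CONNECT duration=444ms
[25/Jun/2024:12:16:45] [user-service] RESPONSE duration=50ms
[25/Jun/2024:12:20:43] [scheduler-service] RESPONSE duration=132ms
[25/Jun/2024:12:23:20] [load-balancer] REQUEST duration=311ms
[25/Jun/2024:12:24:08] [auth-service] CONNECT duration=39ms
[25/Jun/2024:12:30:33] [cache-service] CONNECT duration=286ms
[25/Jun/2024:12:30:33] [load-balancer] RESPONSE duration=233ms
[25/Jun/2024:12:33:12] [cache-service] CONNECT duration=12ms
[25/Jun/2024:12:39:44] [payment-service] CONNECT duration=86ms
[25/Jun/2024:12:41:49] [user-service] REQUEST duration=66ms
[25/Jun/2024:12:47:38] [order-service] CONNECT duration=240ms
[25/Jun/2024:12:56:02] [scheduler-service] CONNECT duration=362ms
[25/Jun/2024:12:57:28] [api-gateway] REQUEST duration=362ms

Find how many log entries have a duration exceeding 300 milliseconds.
4

To count timeouts:

1. Threshold: 300ms
2. Extract duration from each log entry
3. Count entries where duration > 300
4. Timeout count: 4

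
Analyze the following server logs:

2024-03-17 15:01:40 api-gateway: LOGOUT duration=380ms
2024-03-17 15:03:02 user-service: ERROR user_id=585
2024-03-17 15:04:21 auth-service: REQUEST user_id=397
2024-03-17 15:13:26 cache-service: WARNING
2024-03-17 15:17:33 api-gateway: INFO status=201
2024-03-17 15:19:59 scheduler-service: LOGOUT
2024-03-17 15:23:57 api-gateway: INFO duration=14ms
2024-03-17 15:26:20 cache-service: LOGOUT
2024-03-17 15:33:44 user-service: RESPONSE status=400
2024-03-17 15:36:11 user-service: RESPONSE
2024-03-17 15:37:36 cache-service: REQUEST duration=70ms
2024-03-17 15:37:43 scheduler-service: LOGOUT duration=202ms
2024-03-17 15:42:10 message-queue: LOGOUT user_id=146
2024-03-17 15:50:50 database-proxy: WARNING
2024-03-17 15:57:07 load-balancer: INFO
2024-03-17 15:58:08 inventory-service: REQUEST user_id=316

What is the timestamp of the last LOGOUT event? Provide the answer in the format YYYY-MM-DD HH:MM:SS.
2024-03-17 15:42:10

To find the last event:

1. Filter for all LOGOUT events
2. Sort by timestamp
3. Select the last one
4. Timestamp: 2024-03-17 15:42:10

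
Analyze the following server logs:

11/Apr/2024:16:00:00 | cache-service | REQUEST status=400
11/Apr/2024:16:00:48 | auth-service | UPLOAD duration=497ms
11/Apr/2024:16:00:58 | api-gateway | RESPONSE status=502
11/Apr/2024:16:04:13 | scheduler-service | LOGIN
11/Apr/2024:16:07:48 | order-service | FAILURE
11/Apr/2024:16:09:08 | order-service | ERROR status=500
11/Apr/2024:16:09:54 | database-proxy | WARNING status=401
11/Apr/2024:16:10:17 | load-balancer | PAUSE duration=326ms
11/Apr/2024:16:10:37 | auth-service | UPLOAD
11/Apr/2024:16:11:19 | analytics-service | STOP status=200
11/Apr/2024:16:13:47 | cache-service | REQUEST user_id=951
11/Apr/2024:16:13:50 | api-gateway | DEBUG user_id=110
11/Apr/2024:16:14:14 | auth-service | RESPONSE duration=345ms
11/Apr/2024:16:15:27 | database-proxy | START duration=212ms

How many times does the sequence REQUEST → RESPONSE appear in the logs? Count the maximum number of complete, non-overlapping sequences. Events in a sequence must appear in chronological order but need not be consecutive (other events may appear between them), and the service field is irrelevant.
2

To count sequences:

1. Look for pattern: REQUEST → RESPONSE
2. Greedily scan the log in chronological order, matching each sequence element in turn (ignoring service)
3. Each time the full pattern completes, increment the count and restart matching from the next event
4. Complete non-overlapping sequences found: 2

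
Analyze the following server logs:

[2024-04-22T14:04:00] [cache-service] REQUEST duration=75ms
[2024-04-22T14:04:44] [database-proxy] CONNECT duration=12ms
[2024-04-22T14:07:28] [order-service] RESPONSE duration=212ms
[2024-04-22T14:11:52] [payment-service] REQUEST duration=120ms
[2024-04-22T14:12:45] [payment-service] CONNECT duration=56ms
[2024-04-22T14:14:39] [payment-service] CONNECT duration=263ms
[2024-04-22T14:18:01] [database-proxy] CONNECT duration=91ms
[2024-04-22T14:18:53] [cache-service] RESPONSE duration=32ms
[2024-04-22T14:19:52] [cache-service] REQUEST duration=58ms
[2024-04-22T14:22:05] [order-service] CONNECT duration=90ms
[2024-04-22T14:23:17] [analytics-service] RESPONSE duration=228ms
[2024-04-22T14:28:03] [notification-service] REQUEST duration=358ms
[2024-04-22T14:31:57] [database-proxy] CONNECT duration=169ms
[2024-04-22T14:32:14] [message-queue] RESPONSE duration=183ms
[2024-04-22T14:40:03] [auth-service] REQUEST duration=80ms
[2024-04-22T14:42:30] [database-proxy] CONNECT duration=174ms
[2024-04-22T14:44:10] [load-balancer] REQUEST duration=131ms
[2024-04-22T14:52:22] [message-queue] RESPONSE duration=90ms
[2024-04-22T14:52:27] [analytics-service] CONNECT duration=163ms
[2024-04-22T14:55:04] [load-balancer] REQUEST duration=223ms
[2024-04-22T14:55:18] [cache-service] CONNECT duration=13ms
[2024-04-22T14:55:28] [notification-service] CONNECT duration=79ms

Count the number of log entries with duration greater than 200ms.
5

To count timeouts:

1. Threshold: 200ms
2. Extract duration from each log entry
3. Count entries where duration > 200
4. Timeout count: 5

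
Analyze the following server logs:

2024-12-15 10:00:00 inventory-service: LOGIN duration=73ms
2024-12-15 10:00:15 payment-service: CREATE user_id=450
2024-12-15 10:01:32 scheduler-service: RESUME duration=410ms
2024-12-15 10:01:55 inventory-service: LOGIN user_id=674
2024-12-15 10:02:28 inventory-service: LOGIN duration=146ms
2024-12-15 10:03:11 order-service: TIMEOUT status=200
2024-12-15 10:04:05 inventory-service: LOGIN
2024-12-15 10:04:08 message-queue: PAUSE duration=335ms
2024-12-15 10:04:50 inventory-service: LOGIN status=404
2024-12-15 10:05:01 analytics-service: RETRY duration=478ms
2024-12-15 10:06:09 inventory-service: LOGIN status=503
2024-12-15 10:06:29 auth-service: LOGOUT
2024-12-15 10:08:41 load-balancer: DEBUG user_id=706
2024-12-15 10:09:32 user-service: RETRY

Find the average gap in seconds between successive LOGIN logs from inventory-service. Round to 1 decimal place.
73.8

To calculate average interval:

1. Find all LOGIN events for inventory-service in order
2. Calculate time gaps between consecutive events
3. Compute mean of gaps: 369 / 5 = 73.8 seconds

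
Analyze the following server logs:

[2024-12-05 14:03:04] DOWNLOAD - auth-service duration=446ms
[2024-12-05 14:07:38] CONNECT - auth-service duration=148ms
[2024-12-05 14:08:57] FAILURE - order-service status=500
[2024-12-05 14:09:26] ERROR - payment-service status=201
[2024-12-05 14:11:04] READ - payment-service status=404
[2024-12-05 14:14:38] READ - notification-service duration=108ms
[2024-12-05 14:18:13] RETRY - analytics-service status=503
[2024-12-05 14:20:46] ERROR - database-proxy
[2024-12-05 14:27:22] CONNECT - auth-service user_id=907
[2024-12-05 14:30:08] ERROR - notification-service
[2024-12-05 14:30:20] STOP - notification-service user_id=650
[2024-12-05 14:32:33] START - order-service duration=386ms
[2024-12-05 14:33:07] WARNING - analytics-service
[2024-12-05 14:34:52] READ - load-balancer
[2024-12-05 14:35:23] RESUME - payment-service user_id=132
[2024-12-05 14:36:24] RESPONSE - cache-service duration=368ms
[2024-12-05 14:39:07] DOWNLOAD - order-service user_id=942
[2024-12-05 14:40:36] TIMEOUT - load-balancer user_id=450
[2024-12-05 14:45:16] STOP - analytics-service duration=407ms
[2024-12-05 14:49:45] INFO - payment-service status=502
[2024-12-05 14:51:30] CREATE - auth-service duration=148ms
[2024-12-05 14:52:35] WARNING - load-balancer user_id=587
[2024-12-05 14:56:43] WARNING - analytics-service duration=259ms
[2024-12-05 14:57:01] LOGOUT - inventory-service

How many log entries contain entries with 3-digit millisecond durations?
8

To find matching entries:

1. Pattern to match: entries with 3-digit millisecond durations
2. Scan each log entry for the pattern
3. Count matches: 8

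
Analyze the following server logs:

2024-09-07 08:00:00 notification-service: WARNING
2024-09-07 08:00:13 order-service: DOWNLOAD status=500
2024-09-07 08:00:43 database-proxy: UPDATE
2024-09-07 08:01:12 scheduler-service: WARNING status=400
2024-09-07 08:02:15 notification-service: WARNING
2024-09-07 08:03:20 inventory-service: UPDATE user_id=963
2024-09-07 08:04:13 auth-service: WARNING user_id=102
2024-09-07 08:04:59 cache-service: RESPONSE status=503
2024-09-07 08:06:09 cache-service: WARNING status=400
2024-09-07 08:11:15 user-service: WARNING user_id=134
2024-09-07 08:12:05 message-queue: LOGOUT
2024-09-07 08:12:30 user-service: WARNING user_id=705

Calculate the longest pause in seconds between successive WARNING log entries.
306

To find the longest gap:

1. Extract all WARNING events in chronological order
2. Calculate time differences between consecutive events
3. Find the maximum difference
4. Longest gap: 306 seconds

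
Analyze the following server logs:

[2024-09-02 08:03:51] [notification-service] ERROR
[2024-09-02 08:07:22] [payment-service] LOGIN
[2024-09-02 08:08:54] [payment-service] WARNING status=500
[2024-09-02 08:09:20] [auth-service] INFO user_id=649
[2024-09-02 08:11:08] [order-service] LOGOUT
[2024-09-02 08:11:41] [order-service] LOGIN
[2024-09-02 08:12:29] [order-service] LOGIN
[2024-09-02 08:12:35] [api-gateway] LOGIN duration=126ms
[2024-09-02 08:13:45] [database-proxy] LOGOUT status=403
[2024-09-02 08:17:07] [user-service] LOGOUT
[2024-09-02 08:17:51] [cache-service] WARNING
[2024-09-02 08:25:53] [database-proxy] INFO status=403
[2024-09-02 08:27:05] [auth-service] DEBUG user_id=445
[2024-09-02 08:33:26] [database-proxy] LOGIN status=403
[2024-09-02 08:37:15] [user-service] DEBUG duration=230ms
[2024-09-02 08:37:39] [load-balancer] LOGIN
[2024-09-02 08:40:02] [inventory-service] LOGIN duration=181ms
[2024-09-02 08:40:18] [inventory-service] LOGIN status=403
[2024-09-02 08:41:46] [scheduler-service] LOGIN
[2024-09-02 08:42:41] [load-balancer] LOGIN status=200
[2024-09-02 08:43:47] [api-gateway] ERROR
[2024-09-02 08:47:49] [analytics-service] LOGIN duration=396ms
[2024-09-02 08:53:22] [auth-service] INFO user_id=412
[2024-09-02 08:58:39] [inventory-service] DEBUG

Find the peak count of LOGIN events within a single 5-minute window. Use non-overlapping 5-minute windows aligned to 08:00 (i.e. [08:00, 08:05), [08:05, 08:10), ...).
4

To find the burst window:

1. Divide the log period into non-overlapping 5-minute windows starting at 08:00
2. Count LOGIN events in each window
3. Find the window with maximum count
4. Maximum events in a window: 4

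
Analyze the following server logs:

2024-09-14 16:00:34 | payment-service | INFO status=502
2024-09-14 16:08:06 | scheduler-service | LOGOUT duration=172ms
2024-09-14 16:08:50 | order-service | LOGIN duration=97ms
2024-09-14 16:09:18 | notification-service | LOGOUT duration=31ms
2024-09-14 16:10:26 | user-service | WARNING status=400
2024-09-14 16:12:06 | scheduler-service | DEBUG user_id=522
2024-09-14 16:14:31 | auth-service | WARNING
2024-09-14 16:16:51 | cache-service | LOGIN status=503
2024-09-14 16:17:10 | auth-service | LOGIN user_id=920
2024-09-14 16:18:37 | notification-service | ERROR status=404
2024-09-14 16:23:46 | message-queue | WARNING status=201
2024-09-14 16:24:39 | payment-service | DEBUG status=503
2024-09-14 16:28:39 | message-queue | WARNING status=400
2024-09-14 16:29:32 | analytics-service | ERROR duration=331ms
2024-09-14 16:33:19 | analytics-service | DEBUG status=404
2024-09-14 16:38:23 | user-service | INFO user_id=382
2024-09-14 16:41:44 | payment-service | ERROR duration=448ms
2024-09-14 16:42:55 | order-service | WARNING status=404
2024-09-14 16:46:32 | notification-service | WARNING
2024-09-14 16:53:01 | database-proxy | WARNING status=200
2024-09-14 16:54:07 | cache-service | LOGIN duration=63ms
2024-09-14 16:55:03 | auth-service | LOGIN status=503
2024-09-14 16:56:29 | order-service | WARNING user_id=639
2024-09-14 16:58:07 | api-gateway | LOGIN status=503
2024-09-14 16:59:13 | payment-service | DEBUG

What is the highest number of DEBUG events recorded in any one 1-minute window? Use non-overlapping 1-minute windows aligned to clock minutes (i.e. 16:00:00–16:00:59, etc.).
1

To find the burst window:

1. Divide the log period into non-overlapping 1-minute windows starting at 16:00
2. Count DEBUG events in each window
3. Find the window with maximum count
4. Maximum events in a window: 1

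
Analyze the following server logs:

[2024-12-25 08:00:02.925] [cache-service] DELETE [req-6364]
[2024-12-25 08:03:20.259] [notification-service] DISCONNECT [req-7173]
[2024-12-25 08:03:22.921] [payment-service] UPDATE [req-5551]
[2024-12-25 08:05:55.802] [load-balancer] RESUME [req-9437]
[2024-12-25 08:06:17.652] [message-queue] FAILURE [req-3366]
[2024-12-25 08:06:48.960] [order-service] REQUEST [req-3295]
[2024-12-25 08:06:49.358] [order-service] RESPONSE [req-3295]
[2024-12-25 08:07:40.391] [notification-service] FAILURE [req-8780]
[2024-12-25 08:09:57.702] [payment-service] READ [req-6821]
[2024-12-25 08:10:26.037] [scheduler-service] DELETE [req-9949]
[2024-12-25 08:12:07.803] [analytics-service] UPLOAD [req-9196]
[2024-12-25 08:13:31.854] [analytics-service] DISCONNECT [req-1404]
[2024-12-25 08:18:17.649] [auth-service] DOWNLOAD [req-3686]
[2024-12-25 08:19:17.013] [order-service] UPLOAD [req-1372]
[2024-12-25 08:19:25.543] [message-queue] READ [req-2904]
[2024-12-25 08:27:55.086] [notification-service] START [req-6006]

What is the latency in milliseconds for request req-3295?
398

To calculate latency:

1. Find REQUEST with id req-3295: 2024-12-25 08:06:48.960
2. Find RESPONSE with id req-3295: 2024-12-25 08:06:49.358
3. Latency: 2024-12-25 08:06:49.358 - 2024-12-25 08:06:48.960 = 398ms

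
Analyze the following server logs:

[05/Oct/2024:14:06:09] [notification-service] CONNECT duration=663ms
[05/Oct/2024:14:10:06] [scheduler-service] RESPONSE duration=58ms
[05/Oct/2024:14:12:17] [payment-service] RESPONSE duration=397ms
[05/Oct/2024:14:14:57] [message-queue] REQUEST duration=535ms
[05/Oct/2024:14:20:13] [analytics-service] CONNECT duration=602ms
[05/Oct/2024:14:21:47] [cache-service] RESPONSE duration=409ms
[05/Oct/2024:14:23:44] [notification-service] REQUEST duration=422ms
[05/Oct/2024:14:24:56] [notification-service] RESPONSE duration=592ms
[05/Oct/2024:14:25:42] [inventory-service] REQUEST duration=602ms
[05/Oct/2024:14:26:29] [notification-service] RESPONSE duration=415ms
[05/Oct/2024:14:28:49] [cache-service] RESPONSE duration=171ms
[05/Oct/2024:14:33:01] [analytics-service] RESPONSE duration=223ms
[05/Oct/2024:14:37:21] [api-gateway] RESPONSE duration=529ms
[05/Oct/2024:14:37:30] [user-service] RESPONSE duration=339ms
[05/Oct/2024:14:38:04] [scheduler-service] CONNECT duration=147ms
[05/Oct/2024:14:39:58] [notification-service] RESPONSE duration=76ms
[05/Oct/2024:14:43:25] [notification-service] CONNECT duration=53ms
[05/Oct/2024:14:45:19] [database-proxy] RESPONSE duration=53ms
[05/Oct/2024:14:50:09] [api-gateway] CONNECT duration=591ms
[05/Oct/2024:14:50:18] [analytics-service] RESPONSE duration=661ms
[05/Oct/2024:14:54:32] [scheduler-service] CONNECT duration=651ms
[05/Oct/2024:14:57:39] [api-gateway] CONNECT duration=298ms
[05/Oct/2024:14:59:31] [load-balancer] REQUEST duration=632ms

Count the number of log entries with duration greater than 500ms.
10

To count timeouts:

1. Threshold: 500ms
2. Extract duration from each log entry
3. Count entries where duration > 500
4. Timeout count: 10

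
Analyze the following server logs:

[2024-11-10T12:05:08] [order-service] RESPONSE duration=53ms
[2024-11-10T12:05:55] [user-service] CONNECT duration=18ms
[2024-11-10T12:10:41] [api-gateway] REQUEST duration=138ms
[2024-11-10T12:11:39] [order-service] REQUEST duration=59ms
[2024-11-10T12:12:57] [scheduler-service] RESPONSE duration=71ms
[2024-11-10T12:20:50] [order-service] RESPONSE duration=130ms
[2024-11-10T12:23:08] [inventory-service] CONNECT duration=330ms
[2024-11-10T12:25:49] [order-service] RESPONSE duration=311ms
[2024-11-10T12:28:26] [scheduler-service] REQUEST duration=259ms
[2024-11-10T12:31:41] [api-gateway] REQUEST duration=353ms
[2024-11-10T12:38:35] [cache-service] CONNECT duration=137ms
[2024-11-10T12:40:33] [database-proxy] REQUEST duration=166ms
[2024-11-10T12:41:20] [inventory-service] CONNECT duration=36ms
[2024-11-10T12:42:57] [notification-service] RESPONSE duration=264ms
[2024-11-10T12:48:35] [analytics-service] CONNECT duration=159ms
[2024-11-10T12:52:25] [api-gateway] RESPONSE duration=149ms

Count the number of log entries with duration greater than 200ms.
5

To count timeouts:

1. Threshold: 200ms
2. Extract duration from each log entry
3. Count entries where duration > 200
4. Timeout count: 5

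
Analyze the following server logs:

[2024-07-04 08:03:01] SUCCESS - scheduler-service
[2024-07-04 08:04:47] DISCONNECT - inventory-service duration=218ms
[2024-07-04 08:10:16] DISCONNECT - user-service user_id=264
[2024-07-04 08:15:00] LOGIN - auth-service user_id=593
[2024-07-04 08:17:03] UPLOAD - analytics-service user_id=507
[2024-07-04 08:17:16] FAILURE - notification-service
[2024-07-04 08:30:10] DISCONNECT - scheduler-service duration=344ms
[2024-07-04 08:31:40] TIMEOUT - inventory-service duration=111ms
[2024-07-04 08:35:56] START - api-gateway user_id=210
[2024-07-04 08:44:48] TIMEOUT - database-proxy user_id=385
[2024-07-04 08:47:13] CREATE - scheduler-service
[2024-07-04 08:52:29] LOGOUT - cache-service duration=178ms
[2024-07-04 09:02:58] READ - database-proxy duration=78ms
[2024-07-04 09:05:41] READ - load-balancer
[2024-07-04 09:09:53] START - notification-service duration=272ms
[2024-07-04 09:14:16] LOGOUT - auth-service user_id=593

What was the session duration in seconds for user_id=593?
3556

To calculate session duration:

1. Find LOGIN event for user_id=593: 2024-07-04 08:15:00
2. Find LOGOUT event for user_id=593: 2024-07-04 09:14:16
3. Session duration: 2024-07-04 09:14:16 - 2024-07-04 08:15:00 = 3556 seconds (59 minutes)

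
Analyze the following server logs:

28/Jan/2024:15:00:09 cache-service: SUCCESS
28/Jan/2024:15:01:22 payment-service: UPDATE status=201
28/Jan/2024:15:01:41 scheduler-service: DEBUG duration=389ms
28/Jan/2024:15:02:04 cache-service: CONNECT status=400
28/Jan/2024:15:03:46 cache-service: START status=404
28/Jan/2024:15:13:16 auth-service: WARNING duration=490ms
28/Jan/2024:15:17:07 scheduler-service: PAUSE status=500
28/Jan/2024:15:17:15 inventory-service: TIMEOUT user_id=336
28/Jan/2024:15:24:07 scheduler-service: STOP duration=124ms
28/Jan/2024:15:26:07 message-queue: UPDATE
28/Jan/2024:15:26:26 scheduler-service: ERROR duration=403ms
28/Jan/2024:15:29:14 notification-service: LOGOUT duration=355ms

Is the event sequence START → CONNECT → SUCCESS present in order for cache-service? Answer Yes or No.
No

To verify sequence order:

1. Find all events in sequence START → CONNECT → SUCCESS for cache-service
2. Extract their timestamps
3. Check if timestamps are in ascending order
4. Result: No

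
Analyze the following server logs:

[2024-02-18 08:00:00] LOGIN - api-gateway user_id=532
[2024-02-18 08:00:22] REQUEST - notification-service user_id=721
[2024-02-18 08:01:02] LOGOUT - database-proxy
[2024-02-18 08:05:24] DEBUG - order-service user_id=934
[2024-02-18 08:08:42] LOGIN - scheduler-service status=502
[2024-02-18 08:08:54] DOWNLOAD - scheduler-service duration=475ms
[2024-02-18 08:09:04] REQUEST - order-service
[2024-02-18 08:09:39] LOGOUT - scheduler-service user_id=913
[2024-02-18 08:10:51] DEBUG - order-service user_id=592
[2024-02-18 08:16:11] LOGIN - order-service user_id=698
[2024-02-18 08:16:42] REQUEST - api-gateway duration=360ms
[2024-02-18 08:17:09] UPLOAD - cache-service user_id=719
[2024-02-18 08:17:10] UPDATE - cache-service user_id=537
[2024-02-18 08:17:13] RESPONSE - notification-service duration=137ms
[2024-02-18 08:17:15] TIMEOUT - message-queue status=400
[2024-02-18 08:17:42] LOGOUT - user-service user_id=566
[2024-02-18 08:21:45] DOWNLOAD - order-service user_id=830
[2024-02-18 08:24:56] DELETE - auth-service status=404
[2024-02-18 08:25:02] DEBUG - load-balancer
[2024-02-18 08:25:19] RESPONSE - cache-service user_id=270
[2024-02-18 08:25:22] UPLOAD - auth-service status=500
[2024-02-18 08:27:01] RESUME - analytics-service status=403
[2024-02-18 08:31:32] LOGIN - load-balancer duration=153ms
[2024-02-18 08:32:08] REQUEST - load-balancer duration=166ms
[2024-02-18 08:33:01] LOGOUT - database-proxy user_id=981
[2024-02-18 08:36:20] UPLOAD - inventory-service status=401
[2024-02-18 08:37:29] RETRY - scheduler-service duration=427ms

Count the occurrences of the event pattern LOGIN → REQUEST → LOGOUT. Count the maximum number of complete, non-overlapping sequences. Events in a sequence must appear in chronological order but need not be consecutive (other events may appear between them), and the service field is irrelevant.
4

To count sequences:

1. Look for pattern: LOGIN → REQUEST → LOGOUT
2. Greedily scan the log in chronological order, matching each sequence element in turn (ignoring service)
3. Each time the full pattern completes, increment the count and restart matching from the next event
4. Complete non-overlapping sequences found: 4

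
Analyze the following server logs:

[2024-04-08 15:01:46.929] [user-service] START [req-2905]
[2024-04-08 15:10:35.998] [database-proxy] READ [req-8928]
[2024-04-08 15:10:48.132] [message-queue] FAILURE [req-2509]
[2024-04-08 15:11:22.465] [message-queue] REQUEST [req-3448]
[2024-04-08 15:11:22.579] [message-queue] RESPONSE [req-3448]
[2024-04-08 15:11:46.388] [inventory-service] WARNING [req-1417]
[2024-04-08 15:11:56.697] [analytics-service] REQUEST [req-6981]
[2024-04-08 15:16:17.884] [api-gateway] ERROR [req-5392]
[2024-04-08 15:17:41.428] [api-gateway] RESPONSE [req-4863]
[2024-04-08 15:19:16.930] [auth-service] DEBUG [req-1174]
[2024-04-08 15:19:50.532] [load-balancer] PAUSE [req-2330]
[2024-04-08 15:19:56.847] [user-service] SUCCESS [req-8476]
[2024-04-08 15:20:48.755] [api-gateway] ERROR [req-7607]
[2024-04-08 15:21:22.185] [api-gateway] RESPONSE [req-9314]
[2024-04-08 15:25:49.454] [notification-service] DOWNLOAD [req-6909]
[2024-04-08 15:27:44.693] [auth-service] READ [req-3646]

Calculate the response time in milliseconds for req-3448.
114

To calculate latency:

1. Find REQUEST with id req-3448: 2024-04-08 15:11:22.465
2. Find RESPONSE with id req-3448: 2024-04-08 15:11:22.579
3. Latency: 2024-04-08 15:11:22.579 - 2024-04-08 15:11:22.465 = 114ms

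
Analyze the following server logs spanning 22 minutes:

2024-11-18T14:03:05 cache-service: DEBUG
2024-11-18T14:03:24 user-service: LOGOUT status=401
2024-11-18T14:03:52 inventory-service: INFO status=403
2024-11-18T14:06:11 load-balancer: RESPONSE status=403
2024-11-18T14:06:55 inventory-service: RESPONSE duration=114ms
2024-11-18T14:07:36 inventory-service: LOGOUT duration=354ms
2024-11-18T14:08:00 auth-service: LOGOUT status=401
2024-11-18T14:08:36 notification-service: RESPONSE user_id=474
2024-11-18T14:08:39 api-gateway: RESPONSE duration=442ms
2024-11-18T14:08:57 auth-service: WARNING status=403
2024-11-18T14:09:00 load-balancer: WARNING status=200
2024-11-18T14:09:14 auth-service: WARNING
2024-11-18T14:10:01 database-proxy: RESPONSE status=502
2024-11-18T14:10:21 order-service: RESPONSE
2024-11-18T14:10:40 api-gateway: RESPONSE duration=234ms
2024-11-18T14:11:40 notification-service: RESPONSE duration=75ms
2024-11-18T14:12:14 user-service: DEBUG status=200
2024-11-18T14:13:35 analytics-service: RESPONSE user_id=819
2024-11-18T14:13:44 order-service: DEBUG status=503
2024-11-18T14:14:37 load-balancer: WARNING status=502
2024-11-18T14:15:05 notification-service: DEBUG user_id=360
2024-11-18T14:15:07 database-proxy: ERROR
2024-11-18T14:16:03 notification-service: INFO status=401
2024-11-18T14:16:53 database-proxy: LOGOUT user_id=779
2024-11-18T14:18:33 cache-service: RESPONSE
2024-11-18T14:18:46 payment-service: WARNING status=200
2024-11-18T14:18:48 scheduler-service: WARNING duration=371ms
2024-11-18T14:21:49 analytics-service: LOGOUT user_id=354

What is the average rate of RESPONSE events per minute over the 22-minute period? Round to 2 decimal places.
0.45

To calculate the rate:

1. Count total RESPONSE events: 10
2. Total time period: 22 minutes
3. Rate = 10 / 22 = 0.45 events per minute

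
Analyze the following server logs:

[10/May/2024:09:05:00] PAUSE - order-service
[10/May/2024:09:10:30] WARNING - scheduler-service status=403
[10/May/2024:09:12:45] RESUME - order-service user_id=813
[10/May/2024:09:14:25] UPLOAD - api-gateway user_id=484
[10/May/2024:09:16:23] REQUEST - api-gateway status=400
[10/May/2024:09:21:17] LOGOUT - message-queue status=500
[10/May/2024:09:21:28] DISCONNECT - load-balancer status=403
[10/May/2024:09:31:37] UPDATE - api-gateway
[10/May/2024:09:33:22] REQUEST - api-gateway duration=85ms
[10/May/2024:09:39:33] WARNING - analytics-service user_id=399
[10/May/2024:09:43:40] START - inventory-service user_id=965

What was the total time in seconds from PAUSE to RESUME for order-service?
465

To calculate state duration:

1. Find PAUSE event for order-service: 10/May/2024:09:05:00
2. Find RESUME event for order-service: 10/May/2024:09:12:45
3. Calculate duration: 10/May/2024:09:12:45 - 10/May/2024:09:05:00 = 465 seconds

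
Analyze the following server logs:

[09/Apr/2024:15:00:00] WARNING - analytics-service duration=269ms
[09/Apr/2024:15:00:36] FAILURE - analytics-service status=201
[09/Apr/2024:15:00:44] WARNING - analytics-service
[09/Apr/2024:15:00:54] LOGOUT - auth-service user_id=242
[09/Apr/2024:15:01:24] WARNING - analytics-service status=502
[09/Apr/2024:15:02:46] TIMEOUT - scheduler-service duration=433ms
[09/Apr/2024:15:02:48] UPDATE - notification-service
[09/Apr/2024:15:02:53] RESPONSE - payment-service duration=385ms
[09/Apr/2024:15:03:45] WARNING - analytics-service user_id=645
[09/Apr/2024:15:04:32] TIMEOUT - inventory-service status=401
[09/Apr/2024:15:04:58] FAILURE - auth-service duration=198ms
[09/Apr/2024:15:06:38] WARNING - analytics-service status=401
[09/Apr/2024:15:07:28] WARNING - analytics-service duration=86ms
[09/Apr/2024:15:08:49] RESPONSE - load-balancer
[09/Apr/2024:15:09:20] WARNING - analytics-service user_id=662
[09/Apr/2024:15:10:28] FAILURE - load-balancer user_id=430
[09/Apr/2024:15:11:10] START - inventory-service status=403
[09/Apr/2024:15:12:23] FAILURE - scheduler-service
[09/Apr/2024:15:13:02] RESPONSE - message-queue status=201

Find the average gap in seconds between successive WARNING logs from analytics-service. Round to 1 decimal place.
93.3

To calculate average interval:

1. Find all WARNING events for analytics-service in order
2. Calculate time gaps between consecutive events
3. Compute mean of gaps: 560 / 6 = 93.3 seconds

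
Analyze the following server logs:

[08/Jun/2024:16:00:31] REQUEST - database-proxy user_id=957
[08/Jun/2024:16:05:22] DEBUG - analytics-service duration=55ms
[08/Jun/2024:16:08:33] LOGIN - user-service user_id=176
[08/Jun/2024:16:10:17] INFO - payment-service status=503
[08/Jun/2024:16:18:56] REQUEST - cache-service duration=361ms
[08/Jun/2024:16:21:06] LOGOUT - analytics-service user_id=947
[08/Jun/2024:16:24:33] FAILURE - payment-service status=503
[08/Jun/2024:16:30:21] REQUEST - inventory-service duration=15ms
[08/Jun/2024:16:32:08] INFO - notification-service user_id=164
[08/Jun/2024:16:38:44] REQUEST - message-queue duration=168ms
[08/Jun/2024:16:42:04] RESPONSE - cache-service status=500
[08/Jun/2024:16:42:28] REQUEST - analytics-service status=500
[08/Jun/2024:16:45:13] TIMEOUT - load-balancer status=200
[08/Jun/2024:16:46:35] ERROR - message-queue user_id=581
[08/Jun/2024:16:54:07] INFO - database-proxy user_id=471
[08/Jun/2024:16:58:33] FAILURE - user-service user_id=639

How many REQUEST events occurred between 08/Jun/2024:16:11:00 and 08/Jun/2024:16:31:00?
2

To count events in the time window:

1. Window boundaries: 08/Jun/2024:16:11:00 to 08/Jun/2024:16:31:00
2. Filter for REQUEST events within this window
3. Count matching events: 2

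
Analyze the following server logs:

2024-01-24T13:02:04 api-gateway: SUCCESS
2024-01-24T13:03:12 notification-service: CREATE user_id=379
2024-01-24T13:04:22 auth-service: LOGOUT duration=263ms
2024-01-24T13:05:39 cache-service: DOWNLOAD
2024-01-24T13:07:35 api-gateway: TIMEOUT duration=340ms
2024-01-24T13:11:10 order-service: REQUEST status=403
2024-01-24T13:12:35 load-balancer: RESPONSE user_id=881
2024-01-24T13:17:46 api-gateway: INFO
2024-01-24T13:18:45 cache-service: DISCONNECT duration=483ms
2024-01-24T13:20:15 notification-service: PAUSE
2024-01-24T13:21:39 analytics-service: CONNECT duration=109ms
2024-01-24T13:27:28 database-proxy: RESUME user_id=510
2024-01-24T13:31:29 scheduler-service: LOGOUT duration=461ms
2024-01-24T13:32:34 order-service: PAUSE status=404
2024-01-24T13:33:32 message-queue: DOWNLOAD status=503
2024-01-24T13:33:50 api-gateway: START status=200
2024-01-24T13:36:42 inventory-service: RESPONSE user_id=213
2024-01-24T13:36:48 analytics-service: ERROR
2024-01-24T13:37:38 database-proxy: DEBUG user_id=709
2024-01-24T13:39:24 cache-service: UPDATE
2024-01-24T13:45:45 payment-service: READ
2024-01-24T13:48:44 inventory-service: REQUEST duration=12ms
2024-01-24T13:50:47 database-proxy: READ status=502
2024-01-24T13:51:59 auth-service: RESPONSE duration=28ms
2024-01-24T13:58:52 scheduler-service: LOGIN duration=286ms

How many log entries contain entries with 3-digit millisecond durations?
6

To find matching entries:

1. Pattern to match: entries with 3-digit millisecond durations
2. Scan each log entry for the pattern
3. Count matches: 6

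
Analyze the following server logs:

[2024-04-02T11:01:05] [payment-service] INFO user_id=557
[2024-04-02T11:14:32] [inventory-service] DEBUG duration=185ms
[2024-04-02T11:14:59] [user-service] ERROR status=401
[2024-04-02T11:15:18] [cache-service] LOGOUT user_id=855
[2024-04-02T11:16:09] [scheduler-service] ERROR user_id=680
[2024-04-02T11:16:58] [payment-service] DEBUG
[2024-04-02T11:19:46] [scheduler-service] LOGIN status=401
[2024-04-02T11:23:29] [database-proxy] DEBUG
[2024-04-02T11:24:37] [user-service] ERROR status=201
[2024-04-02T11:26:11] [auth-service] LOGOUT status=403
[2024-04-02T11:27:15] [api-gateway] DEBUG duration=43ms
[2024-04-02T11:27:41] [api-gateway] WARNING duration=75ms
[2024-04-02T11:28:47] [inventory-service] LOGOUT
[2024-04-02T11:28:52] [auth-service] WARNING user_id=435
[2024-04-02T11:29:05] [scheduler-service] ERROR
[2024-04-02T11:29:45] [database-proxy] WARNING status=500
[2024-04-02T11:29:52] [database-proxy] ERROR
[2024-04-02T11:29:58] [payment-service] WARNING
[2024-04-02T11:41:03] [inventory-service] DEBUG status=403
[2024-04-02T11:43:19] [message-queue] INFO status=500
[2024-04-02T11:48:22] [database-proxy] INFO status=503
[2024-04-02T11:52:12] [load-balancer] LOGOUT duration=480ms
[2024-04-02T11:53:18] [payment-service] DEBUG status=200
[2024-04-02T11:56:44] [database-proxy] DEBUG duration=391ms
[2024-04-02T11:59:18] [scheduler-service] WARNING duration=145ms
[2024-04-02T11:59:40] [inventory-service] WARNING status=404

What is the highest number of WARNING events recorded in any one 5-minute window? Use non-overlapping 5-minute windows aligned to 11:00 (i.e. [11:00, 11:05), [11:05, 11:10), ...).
4

To find the burst window:

1. Divide the log period into non-overlapping 5-minute windows starting at 11:00
2. Count WARNING events in each window
3. Find the window with maximum count
4. Maximum events in a window: 4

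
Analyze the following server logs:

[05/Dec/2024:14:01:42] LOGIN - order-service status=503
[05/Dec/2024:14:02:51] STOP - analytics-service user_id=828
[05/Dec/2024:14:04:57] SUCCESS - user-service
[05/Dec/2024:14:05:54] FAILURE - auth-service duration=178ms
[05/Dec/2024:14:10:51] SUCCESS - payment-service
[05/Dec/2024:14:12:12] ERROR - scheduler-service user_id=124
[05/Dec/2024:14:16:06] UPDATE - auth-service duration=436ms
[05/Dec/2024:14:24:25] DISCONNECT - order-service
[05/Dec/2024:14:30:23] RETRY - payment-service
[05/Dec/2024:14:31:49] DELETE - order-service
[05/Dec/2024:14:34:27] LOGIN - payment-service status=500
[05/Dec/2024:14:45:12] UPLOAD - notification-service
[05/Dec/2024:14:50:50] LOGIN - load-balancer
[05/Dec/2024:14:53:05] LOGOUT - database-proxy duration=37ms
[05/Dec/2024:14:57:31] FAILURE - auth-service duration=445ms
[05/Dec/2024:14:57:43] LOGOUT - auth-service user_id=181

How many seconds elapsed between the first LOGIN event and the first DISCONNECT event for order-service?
1363

To find the time between events:

1. Locate the first LOGIN event for order-service: 05/Dec/2024:14:01:42
2. Locate the first DISCONNECT event for order-service: 05/Dec/2024:14:24:25
3. Calculate the difference: 05/Dec/2024:14:24:25 - 05/Dec/2024:14:01:42 = 1363 seconds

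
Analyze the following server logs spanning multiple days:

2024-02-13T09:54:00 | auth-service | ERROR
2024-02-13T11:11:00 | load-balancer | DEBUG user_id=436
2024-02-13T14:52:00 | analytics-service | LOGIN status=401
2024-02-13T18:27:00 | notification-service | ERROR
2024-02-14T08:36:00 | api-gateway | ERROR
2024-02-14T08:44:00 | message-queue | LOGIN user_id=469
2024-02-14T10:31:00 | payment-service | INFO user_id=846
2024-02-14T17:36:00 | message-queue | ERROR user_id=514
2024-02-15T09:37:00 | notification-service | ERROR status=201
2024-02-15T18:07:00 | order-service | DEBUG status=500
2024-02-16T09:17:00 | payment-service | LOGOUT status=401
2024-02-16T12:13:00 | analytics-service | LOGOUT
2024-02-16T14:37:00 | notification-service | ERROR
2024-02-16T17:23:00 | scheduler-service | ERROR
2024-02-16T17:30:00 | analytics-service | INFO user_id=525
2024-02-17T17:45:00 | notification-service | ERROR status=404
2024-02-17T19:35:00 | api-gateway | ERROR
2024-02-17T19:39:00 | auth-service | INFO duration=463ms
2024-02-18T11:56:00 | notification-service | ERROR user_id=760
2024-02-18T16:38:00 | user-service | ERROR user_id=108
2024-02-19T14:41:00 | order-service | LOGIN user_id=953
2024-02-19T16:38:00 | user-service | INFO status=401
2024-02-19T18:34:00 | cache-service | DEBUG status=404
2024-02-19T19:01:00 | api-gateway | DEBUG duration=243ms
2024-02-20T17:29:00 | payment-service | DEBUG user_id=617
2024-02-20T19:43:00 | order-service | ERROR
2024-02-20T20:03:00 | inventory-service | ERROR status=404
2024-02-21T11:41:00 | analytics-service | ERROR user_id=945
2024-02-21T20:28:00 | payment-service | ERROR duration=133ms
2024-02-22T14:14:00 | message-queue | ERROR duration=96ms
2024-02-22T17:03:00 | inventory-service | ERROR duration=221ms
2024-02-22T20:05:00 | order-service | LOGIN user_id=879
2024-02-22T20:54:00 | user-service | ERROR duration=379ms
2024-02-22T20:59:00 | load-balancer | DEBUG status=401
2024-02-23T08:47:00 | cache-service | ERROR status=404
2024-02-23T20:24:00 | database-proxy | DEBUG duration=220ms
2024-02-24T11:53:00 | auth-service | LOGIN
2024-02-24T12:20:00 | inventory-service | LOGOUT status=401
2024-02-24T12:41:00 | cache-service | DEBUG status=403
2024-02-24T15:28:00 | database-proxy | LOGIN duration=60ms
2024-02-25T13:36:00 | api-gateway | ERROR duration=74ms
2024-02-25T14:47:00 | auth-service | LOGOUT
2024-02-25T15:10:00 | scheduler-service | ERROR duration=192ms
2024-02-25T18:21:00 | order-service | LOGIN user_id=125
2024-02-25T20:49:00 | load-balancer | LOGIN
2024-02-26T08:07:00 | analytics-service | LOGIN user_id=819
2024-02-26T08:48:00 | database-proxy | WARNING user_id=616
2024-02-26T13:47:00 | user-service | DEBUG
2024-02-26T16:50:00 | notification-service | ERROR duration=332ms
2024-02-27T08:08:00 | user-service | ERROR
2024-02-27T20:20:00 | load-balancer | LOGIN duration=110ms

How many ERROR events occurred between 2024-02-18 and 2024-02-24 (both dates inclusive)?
10

To filter by date range:

1. Date range: 2024-02-18 through 2024-02-24, both dates inclusive
2. Filter for ERROR events whose date falls in this range
3. Count matching events: 10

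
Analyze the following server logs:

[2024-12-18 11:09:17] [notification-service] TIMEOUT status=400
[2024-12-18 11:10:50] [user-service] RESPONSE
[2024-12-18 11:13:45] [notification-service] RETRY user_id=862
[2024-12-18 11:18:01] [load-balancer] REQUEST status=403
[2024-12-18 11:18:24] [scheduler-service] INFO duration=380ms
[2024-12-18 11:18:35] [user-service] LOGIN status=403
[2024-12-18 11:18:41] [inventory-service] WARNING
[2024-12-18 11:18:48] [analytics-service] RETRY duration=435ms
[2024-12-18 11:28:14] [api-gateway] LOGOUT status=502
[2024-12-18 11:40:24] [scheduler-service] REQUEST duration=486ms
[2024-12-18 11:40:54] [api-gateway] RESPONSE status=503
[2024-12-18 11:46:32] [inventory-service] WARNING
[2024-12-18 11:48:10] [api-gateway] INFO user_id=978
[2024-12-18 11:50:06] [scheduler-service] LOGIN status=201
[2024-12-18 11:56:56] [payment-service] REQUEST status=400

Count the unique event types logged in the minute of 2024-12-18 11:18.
5

To count unique event types:

1. Filter events in the minute starting at 2024-12-18 11:18
2. Extract event types from matching entries
3. Count unique types: 5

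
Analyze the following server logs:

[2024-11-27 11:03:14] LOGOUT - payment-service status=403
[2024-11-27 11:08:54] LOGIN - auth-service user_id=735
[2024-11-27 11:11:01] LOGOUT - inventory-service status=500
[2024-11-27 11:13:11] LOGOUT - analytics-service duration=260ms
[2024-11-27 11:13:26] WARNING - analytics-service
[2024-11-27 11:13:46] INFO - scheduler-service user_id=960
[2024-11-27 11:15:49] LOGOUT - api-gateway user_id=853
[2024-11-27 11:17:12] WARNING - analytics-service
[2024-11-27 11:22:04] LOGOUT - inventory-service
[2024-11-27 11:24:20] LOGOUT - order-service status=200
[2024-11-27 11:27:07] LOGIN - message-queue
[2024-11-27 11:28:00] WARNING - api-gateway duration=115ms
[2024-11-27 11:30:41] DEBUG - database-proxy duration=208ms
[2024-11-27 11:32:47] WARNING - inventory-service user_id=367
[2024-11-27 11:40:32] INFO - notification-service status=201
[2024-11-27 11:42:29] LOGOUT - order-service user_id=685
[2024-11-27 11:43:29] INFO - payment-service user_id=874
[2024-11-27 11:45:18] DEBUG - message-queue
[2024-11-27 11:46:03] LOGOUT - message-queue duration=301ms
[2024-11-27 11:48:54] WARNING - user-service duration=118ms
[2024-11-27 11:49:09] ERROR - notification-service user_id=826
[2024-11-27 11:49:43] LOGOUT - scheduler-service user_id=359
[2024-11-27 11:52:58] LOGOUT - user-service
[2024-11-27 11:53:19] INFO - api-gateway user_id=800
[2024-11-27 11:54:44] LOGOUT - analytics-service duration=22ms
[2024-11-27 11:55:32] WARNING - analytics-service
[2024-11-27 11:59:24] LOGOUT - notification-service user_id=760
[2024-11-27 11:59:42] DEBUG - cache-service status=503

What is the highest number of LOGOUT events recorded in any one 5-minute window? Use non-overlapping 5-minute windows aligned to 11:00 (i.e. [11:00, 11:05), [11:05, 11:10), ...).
2

To find the burst window:

1. Divide the log period into non-overlapping 5-minute windows starting at 11:00
2. Count LOGOUT events in each window
3. Find the window with maximum count
4. Maximum events in a window: 2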